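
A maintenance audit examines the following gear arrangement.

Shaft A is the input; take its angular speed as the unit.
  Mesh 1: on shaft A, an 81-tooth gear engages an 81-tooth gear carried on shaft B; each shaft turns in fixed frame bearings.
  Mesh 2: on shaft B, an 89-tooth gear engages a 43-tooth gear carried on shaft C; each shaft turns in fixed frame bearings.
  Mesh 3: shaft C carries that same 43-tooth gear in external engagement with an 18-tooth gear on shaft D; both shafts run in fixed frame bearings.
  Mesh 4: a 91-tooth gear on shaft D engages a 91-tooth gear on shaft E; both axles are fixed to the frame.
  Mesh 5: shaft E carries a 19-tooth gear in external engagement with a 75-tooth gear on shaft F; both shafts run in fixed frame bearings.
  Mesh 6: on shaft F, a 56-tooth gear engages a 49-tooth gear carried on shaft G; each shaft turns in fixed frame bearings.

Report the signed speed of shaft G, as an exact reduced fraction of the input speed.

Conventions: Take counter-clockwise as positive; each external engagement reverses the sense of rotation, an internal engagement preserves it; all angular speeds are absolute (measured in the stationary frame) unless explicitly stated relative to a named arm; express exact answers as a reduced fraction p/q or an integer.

6-mesh fixed-axis compound train (all bearings frame-fixed)
mesh 1 [81T→81T]: |ω|/ω_in = 1×81/81 = 1, sense flips to −
mesh 2 [89T→43T]: |ω|/ω_in = 1×89/43 = 89/43, sense flips to +
mesh 3 [43T→18T]: |ω|/ω_in = (89/43)×43/18 = 89/18, sense flips to −
mesh 4 [91T→91T]: |ω|/ω_in = (89/18)×91/91 = 89/18, sense flips to +
mesh 5 [19T→75T]: |ω|/ω_in = (89/18)×19/75 = 1691/1350, sense flips to −
mesh 6 [56T→49T]: |ω|/ω_in = (1691/1350)×56/49 = 6764/4725, sense flips to +
signed output speed (× input speed) = 6764/4725

6764/4725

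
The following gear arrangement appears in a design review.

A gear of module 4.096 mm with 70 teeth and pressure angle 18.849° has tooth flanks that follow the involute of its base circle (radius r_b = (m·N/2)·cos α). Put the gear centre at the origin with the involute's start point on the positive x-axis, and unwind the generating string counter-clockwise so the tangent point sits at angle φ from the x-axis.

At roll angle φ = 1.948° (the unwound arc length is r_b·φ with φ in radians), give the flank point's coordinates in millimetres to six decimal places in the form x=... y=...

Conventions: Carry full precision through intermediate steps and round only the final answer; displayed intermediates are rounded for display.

recognized (one wheel, involute flank): single-mesh tooth geometry, m = 4.096, N = 70
pitch radius r_p = m·N/2 = 4.096·70/2 = 143.360000
base radius r_b = r_p·cos α = 143.360000·cos 18.849° = 135.672078
roll angle φ = 1.948° = 0.03399901 rad
x = r_b·(cos φ + φ·sin φ) = 135.750469
y = r_b·(sin φ − φ·cos φ) = 0.001777

x=135.750469 y=0.001777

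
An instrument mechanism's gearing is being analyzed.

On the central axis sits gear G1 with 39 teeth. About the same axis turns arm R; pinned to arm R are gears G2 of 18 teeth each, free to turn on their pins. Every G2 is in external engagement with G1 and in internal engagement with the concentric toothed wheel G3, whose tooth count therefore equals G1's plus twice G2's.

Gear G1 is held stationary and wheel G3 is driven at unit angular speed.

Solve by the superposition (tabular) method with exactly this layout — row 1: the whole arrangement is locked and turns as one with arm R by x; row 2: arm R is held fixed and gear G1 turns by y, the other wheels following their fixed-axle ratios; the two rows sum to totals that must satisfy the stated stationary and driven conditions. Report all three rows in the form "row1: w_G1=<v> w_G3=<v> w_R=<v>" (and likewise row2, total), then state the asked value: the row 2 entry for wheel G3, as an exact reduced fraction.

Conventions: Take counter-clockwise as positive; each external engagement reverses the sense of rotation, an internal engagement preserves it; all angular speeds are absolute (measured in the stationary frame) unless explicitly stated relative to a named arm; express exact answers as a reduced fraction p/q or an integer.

row1: w_G1=25/38 w_G3=25/38 w_R=25/38
row2: w_G1=-25/38 w_G3=13/38 w_R=0
total: w_G1=0 w_G3=1 w_R=25/38
asked value: 13/38

topology: planetary set — G1 39T / G2 18T / G3 75T, arm = carrier (Willis)
superposition row 1 [locked train]: every member turns x
row 2 — arm fixed, fixed-axis ratios: sun y, ring −(39/75)·y, arm 0
boundary: total ω_sun = x + y = 0 and total ω_ring = x − (39/75)·y = 1  ⇒  y = -25/38, x = 25/38
row 2 ring = −(39/75)·(-25/38) = 13/38
totals (row 1 + row 2): sun 25/38 + (-25/38) = 0, ring 25/38 + 13/38 = 1, arm 25/38 + 0 = 25/38
asked cell (row2, ring) = 13/38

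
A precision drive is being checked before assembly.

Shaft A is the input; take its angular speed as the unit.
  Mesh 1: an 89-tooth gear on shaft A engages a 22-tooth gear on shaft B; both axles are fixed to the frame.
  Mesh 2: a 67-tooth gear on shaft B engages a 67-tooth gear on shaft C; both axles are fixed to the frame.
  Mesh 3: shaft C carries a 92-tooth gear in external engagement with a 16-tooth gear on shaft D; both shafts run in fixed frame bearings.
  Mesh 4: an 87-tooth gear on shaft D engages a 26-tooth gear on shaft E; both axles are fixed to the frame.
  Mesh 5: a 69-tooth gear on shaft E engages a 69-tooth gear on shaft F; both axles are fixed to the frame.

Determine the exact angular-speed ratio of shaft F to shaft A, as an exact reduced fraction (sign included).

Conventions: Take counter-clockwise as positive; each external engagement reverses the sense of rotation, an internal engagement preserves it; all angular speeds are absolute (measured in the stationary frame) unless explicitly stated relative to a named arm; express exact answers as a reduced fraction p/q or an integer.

class = fixed-axis compound train [5 meshes; 5 ratios multiply, 5 sense flips]
mesh 1 [89T→22T]: running ratio 89/22, sense −
mesh 2 [67T→67T]: running ratio 89/22, sense +
mesh 3 [92T→16T]: running ratio 2047/88, sense −
mesh 4 [87T→26T]: running ratio 178089/2288, sense +
mesh 5 [69T→69T]: running ratio 178089/2288, sense −
ω_out/ω_in = -178089/2288

-178089/2288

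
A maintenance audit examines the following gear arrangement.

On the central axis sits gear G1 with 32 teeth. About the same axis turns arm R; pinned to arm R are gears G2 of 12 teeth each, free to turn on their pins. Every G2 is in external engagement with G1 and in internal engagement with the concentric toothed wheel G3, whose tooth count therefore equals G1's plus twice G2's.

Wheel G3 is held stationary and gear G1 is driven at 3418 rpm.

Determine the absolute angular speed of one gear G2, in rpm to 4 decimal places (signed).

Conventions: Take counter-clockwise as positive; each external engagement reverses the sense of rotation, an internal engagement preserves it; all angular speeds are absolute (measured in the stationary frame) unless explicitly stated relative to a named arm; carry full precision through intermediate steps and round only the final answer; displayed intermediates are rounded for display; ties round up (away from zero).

-4557.3333 rpm

topology: planetary set — G1 32T / G2 12T / G3 56T, arm = carrier (Willis)
normalise by the input: solve with ω_sun = 1, then scale by 3418 rpm
ring teeth: 32 + 2·12 = 56
32(ω_sun−ω_arm) = −56(ω_ring−ω_arm),  ω_ring = 0, ω_sun = 1
32(1−ω_arm) = −56(0−ω_arm)  ⇒  88·ω_arm = 32  ⇒  ω_arm = 4/11
sun–planet mesh: 32·(1−4/11) = −12·(ω_p−ω_arm)  ⇒  ω_p−ω_arm = -56/33
ω_p = 4/11 − 56/33 = -4/3
scale: ω_p = -4/3 × 3418 rpm = -4557.3333 rpm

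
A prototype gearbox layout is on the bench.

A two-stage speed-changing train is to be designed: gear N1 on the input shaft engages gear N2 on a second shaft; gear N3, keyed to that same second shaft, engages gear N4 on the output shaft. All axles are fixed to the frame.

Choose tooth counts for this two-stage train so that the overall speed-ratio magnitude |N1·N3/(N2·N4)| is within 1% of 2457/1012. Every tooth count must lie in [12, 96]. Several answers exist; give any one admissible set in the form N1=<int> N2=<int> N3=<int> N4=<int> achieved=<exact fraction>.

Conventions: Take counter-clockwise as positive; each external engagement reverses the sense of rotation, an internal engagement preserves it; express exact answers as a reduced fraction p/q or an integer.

topology: fixed-axis compound train — 2 stages, target 2457/1012
target = 2457/1012 in lowest terms: an exact hit needs N1·N3 = k·2457 and N2·N4 = k·1012 for one integer k, every count in [12, 96]; additionally prefer no 1:1 stage (N1 ≠ N2, N3 ≠ N4)
k = 1: N1·N3 = 2457 = 27·91, N2·N4 = 1012 = 22·46
achieved = 27·91/(22·46) = 2457/1012; |achieved − target| = 0 ≤ 2457/101200 ✓

N1=27 N2=22 N3=91 N4=46 achieved=2457/1012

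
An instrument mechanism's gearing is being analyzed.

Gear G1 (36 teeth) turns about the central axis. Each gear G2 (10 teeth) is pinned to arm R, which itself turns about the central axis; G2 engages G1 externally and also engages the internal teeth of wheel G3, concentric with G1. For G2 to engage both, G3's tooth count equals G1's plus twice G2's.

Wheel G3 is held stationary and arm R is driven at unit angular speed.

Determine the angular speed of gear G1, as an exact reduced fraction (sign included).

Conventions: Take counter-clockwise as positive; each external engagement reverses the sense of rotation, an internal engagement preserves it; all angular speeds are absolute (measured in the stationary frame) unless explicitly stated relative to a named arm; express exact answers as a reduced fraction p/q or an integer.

planetary set (36T centre, 10T on arm, 56T internal) — Willis relation
ring teeth: 36 + 2·10 = 56
36(ω_sun−ω_arm) = −56(ω_ring−ω_arm),  ω_ring = 0, ω_arm = 1
ω_sun = 1 − (56/36)(0−1) = 23/9
exact speed ratio = 23/9

23/9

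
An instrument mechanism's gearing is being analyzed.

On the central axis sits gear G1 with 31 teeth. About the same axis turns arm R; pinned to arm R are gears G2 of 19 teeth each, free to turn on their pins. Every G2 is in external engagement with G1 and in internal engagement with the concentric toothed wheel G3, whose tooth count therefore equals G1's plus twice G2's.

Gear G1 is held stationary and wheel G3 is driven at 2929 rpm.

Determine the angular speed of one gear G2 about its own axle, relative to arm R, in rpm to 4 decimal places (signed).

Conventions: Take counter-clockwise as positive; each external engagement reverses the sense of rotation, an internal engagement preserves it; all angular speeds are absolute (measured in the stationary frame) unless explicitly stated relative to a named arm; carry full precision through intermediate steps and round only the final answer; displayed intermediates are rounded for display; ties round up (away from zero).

+3297.4374 rpm

planetary set (31T centre, 19T on arm, 69T internal) — Willis relation
normalise by the input: solve with ω_ring = 1, then scale by 2929 rpm
ring teeth: 31 + 2·19 = 69
31(ω_sun−ω_arm) = −69(ω_ring−ω_arm),  ω_sun = 0, ω_ring = 1
31(0−ω_arm) = −69(1−ω_arm)  ⇒  100·ω_arm = 69  ⇒  ω_arm = 69/100
sun–planet mesh: 31·(0−69/100) = −19·(ω_p−ω_arm)  ⇒  ω_p−ω_arm = 2139/1900
scale: ω_p−ω_arm = 2139/1900 × 2929 rpm = +3297.4374 rpm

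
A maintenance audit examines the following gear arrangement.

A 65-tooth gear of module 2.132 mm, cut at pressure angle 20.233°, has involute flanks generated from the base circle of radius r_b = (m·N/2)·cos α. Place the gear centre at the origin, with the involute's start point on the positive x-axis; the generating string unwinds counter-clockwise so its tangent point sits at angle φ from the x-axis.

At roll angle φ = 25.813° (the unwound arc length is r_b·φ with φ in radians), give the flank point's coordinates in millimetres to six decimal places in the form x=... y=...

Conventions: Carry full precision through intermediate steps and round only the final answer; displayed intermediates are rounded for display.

x=71.281332 y=1.941758

class = single-mesh tooth geometry [base-circle involute, m = 2.132, 65T]
pitch radius r_p = m·N/2 = 2.132·65/2 = 69.290000
base radius r_b = r_p·cos α = 69.290000·cos 20.233° = 65.014391
roll angle φ = 25.813° = 0.45052184 rad
x = r_b·(cos φ + φ·sin φ) = 71.281332
y = r_b·(sin φ − φ·cos φ) = 1.941758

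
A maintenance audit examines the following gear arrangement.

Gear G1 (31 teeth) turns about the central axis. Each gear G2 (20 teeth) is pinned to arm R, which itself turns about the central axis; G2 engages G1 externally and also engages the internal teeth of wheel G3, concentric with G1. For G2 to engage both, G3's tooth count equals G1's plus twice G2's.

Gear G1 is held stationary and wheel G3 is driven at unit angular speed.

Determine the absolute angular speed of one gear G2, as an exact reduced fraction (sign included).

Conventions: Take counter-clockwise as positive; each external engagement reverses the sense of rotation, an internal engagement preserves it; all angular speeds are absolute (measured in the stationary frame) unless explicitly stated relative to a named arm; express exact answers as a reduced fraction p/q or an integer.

topology: planetary set — G1 31T / G2 20T / G3 71T, arm = carrier (Willis)
ring teeth: 31 + 2·20 = 71
31(ω_sun−ω_arm) = −71(ω_ring−ω_arm),  ω_sun = 0, ω_ring = 1
31(0−ω_arm) = −71(1−ω_arm)  ⇒  102·ω_arm = 71  ⇒  ω_arm = 71/102
sun–planet mesh: 31·(0−71/102) = −20·(ω_p−ω_arm)  ⇒  ω_p−ω_arm = 2201/2040
ω_p = 71/102 + 2201/2040 = 71/40
exact speed ratio = 71/40

71/40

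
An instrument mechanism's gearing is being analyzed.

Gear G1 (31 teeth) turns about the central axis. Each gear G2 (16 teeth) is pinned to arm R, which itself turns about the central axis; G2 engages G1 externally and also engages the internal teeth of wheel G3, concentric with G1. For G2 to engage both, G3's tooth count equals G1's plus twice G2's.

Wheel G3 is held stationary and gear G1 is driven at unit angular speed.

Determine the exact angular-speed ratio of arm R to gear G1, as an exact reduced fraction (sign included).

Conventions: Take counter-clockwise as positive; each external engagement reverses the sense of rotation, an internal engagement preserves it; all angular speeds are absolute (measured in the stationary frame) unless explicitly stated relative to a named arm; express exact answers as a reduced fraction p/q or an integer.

planetary set (31T centre, 16T on arm, 63T internal) — Willis relation
ring teeth: 31 + 2·16 = 63
31(ω_sun−ω_arm) = −63(ω_ring−ω_arm),  ω_ring = 0, ω_sun = 1
31(1−ω_arm) = −63(0−ω_arm)  ⇒  94·ω_arm = 31  ⇒  ω_arm = 31/94
ω_out/ω_in = 31/94

31/94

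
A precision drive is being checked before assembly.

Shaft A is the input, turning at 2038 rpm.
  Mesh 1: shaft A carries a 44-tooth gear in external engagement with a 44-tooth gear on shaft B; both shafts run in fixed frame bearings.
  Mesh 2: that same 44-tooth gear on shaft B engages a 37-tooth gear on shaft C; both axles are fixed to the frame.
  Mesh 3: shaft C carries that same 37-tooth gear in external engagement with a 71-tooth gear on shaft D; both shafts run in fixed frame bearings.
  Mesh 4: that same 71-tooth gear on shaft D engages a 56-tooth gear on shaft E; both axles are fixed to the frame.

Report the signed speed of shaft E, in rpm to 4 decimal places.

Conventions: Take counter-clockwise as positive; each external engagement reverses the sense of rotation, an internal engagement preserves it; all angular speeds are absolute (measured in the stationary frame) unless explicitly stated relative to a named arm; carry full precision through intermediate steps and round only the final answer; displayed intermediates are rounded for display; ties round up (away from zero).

4-mesh fixed-axis compound train (all bearings frame-fixed)
mesh 1 [44T→44T]: ω = 2038.0000×44/44 = 2038.0000 rpm, sense flips to −
mesh 2 [44T→37T]: ω = 2038.0000×44/37 = 2423.5676 rpm, sense flips to +
mesh 3 [37T→71T]: ω = 2423.5676×37/71 = 1262.9859 rpm, sense flips to −
mesh 4 [71T→56T]: ω = 1262.9859×71/56 = 1601.2857 rpm, sense flips to +
signed output speed = +1601.2857 rpm

+1601.2857 rpm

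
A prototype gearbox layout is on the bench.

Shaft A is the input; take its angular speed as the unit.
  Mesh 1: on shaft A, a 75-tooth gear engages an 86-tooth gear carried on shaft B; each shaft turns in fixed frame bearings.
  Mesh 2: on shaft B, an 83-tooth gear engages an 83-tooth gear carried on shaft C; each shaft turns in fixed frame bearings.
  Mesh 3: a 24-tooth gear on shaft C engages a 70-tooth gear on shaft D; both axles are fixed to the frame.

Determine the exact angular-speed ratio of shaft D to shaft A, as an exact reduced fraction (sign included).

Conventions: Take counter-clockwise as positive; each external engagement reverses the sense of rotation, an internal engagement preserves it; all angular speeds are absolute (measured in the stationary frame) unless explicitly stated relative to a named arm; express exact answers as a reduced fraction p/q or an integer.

class = fixed-axis compound train [3 meshes; 3 ratios multiply, 3 sense flips]
mesh 1 [75T→86T]: running ratio 75/86, sense −
mesh 2 [83T→83T]: running ratio 75/86, sense +
mesh 3 [24T→70T]: running ratio 90/301, sense −
ω_out/ω_in = -90/301

-90/301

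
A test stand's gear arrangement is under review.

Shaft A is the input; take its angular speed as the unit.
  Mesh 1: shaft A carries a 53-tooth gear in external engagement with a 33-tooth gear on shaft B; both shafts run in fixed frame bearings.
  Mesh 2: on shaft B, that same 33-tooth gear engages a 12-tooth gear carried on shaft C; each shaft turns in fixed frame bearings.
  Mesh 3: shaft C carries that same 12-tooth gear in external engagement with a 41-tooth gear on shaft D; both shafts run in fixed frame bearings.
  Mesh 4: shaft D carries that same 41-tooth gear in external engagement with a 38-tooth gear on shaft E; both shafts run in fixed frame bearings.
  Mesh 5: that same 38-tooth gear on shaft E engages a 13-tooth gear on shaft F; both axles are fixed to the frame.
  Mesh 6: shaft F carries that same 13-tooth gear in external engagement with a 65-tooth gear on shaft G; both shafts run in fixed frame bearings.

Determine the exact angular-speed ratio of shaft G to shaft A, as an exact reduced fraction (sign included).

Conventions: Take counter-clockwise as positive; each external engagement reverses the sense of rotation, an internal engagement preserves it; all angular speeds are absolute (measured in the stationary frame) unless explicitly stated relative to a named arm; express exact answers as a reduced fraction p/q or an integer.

class = fixed-axis compound train [6 meshes; 6 ratios multiply, 6 sense flips]
mesh 1 [53T→33T]: running ratio 53/33, sense −
mesh 2 [33T→12T]: running ratio 53/12, sense +
mesh 3 [12T→41T]: running ratio 53/41, sense −
mesh 4 [41T→38T]: running ratio 53/38, sense +
mesh 5 [38T→13T]: running ratio 53/13, sense −
mesh 6 [13T→65T]: running ratio 53/65, sense +
ω_out/ω_in = 53/65

53/65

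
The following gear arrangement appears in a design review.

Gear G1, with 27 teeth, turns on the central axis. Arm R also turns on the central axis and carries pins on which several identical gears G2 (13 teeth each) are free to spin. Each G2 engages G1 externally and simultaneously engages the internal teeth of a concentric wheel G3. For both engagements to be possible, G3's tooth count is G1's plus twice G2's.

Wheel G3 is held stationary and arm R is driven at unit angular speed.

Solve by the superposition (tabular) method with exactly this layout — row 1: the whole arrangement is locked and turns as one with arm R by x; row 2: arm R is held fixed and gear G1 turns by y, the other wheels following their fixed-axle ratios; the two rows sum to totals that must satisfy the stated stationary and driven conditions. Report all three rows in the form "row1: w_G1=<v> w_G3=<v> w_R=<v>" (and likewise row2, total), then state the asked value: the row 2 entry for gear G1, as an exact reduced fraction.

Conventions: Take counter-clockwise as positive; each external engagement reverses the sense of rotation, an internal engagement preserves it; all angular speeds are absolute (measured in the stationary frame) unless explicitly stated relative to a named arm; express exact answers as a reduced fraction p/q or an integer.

topology: planetary set — G1 27T / G2 13T / G3 53T, arm = carrier (Willis)
row 1 — lock + rotate with arm: ω_sun = ω_ring = ω_arm = x
superposition row 2 [arm held]: sun y, ring −(27/53)·y, arm 0
boundary: total ω_ring = x − (27/53)·y = 0 and total ω_arm = x = 1  ⇒  y = 53/27, x = 1
row 2 ring = −(27/53)·53/27 = -1
totals (row 1 + row 2): sun 1 + 53/27 = 80/27, ring 1 + (-1) = 0, arm 1 + 0 = 1
asked cell (row2, sun) = 53/27

row1: w_G1=1 w_G3=1 w_R=1
row2: w_G1=53/27 w_G3=-1 w_R=0
total: w_G1=80/27 w_G3=0 w_R=1
asked value: 53/27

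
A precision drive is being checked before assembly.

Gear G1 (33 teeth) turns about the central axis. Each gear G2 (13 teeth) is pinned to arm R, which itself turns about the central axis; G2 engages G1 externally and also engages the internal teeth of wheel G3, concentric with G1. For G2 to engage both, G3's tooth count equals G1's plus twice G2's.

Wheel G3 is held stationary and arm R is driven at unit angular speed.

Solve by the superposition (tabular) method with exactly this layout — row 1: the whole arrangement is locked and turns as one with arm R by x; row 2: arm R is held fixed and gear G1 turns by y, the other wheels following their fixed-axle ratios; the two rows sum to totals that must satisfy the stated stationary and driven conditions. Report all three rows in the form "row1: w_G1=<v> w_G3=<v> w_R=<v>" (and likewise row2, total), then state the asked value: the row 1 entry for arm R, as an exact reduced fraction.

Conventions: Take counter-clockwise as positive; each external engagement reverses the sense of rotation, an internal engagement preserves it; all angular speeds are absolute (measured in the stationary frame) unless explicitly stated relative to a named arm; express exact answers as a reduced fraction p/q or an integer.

row1: w_G1=1 w_G3=1 w_R=1
row2: w_G1=59/33 w_G3=-1 w_R=0
total: w_G1=92/33 w_G3=0 w_R=1
asked value: 1

recognized (axles ride arm R): planetary set, 33/13/59 teeth
row 1 (train locked, turned with arm): all members turn x
row 2 — arm fixed, fixed-axis ratios: sun y, ring −(33/59)·y, arm 0
boundary: total ω_ring = x − (33/59)·y = 0 and total ω_arm = x = 1  ⇒  y = 59/33, x = 1
row 2 ring = −(33/59)·59/33 = -1
totals (row 1 + row 2): sun 1 + 59/33 = 92/33, ring 1 + (-1) = 0, arm 1 + 0 = 1
asked cell (row1, arm) = 1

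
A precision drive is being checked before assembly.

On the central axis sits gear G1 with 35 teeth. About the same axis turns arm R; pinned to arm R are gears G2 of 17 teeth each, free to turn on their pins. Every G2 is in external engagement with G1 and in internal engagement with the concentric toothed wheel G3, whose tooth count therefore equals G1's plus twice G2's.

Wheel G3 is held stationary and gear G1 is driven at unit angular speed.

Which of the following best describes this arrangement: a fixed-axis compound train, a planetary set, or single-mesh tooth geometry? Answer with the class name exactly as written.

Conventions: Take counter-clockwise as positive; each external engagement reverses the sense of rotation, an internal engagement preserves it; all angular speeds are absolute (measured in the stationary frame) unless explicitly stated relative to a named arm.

recognized (axles ride arm R): planetary set, 35/17/69 teeth
classification: planetary set

planetary set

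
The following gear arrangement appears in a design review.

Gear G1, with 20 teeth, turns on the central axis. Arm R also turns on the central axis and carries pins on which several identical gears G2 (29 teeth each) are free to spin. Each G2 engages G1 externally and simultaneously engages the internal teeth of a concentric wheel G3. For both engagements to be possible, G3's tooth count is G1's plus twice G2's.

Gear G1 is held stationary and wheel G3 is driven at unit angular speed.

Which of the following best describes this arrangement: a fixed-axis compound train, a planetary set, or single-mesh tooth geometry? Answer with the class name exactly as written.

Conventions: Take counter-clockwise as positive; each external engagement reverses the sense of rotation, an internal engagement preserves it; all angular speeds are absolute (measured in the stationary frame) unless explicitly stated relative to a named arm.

planetary set (20T centre, 29T on arm, 78T internal) — Willis relation
classification: planetary set

planetary set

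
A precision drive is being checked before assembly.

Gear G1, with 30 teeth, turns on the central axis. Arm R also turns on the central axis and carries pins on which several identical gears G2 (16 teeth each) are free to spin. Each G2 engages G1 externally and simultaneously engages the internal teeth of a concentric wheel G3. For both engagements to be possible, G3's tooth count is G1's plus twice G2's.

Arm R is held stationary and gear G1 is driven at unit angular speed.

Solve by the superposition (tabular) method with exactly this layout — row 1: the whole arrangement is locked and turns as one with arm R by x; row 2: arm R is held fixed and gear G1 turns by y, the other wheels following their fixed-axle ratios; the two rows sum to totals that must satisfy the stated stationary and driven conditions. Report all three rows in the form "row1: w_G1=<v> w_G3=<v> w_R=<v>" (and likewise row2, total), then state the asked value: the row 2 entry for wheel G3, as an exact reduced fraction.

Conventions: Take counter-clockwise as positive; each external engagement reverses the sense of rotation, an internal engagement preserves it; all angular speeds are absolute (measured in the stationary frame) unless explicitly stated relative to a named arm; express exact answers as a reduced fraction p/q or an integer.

row1: w_G1=0 w_G3=0 w_R=0
row2: w_G1=1 w_G3=-15/31 w_R=0
total: w_G1=1 w_G3=-15/31 w_R=0
asked value: -15/31

planetary set (30T centre, 16T on arm, 62T internal) — Willis relation
row 1 (train locked, turned with arm): all members turn x
row 2 (arm held, sun turns y): ω_ring = −(30/62)·y, ω_arm = 0
boundary: total ω_arm = x = 0 and total ω_sun = x + y = 1  ⇒  y = 1, x = 0
row 2 ring = −(30/62)·1 = -15/31
totals (row 1 + row 2): sun 0 + 1 = 1, ring 0 + (-15/31) = -15/31, arm 0 + 0 = 0
asked cell (row2, ring) = -15/31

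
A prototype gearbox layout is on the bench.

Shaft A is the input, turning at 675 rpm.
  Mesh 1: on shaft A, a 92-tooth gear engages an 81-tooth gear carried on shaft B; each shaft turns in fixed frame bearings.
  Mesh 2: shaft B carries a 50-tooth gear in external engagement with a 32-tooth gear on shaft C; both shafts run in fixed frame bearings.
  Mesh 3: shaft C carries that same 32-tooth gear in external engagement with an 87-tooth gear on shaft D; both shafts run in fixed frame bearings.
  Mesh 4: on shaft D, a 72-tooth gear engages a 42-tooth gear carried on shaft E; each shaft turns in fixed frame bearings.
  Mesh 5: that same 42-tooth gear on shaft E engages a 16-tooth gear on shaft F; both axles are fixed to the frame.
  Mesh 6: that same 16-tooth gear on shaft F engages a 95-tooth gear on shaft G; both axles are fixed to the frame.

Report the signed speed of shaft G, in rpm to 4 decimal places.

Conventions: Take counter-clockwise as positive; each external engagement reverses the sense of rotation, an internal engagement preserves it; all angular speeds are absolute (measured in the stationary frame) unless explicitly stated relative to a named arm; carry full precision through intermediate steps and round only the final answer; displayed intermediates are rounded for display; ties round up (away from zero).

+333.9383 rpm

recognized (7 fixed axles, 6 meshes): fixed-axis compound train
mesh 1 [92T→81T]: ω = 675.0000×92/81 = 766.6667 rpm, sense flips to −
mesh 2 [50T→32T]: ω = 766.6667×50/32 = 1197.9167 rpm, sense flips to +
mesh 3 [32T→87T]: ω = 1197.9167×32/87 = 440.6130 rpm, sense flips to −
mesh 4 [72T→42T]: ω = 440.6130×72/42 = 755.3366 rpm, sense flips to +
mesh 5 [42T→16T]: ω = 755.3366×42/16 = 1982.7586 rpm, sense flips to −
mesh 6 [16T→95T]: ω = 1982.7586×16/95 = 333.9383 rpm, sense flips to +
signed output speed = +333.9383 rpm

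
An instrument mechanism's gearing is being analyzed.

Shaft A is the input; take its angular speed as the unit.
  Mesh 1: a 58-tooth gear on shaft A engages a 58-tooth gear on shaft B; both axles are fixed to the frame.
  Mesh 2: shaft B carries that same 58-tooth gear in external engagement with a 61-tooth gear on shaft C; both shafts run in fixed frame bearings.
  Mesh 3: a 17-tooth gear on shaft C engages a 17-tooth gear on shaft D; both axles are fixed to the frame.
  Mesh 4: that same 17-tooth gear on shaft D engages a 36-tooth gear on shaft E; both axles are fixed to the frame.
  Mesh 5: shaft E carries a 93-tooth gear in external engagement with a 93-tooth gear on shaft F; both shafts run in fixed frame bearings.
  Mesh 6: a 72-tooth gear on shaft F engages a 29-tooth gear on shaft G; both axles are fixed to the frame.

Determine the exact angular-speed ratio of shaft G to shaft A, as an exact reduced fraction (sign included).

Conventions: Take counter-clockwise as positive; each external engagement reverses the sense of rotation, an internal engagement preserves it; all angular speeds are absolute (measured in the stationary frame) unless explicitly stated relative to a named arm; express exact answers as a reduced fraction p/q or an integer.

class = fixed-axis compound train [6 meshes; 6 ratios multiply, 6 sense flips]
mesh 1 [58T→58T]: running ratio 1, sense −
mesh 2 [58T→61T]: running ratio 58/61, sense +
mesh 3 [17T→17T]: running ratio 58/61, sense −
mesh 4 [17T→36T]: running ratio 493/1098, sense +
mesh 5 [93T→93T]: running ratio 493/1098, sense −
mesh 6 [72T→29T]: running ratio 68/61, sense +
ω_out/ω_in = 68/61

68/61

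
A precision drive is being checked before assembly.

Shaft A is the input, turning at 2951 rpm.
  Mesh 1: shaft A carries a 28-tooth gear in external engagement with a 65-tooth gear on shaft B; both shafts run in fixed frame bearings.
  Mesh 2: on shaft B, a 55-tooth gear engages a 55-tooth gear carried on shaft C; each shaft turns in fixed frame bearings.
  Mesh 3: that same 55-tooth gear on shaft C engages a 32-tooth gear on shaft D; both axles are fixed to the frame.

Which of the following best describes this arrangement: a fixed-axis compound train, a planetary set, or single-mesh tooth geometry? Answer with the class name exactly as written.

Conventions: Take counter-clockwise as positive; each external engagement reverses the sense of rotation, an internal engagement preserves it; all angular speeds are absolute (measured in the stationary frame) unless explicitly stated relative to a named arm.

fixed-axis compound train

3-mesh fixed-axis compound train (all bearings frame-fixed)
classification: fixed-axis compound train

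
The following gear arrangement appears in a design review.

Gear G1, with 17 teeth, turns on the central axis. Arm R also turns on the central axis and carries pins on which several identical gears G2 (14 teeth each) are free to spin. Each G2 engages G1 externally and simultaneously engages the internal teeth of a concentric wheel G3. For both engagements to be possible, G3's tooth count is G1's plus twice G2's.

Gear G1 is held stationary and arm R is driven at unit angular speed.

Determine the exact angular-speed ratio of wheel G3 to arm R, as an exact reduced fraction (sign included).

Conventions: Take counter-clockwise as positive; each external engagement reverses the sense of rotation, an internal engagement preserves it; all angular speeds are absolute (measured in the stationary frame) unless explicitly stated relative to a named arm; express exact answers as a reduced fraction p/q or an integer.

recognized (axles ride arm R): planetary set, 17/14/45 teeth
ring teeth: 17 + 2·14 = 45
17(ω_sun−ω_arm) = −45(ω_ring−ω_arm),  ω_sun = 0, ω_arm = 1
ω_ring = 1 − (17/45)(0−1) = 62/45
ω_out/ω_in = 62/45

62/45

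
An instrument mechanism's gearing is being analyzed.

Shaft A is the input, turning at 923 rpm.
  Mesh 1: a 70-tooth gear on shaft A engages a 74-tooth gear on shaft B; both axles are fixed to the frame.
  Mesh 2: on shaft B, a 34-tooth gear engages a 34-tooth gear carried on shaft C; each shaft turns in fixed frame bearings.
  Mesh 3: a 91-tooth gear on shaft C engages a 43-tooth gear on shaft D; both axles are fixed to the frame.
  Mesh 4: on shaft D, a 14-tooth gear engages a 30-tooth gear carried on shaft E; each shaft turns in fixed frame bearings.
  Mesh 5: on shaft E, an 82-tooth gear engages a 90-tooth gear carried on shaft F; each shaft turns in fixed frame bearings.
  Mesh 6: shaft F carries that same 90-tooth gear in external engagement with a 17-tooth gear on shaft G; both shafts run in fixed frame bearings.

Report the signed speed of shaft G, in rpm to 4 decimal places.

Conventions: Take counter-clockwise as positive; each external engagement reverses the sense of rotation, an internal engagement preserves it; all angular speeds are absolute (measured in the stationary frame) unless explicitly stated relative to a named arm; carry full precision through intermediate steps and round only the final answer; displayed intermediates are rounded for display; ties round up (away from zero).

+4159.2274 rpm

recognized (7 fixed axles, 6 meshes): fixed-axis compound train
mesh 1 [70T→74T]: ω = 923.0000×70/74 = 873.1081 rpm, sense flips to −
mesh 2 [34T→34T]: ω = 873.1081×34/34 = 873.1081 rpm, sense flips to +
mesh 3 [91T→43T]: ω = 873.1081×91/43 = 1847.7404 rpm, sense flips to −
mesh 4 [14T→30T]: ω = 1847.7404×14/30 = 862.2789 rpm, sense flips to +
mesh 5 [82T→90T]: ω = 862.2789×82/90 = 785.6319 rpm, sense flips to −
mesh 6 [90T→17T]: ω = 785.6319×90/17 = 4159.2274 rpm, sense flips to +
signed output speed = +4159.2274 rpm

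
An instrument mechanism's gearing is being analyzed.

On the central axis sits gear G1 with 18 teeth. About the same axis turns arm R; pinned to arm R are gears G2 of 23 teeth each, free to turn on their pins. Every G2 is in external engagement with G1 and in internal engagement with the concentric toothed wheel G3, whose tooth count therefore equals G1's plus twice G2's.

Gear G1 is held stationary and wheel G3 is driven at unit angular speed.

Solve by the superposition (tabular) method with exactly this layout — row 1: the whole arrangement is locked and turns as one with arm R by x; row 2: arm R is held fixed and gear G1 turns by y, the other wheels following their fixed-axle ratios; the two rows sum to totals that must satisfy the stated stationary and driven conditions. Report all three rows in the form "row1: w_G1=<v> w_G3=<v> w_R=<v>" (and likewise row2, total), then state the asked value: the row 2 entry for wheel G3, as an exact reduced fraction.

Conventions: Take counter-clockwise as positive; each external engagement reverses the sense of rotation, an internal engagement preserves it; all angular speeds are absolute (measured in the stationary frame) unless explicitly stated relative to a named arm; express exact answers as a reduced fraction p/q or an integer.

recognized (axles ride arm R): planetary set, 18/23/64 teeth
row 1 (train locked, turned with arm): all members turn x
row 2 (arm held, sun turns y): ω_ring = −(18/64)·y, ω_arm = 0
boundary: total ω_sun = x + y = 0 and total ω_ring = x − (18/64)·y = 1  ⇒  y = -32/41, x = 32/41
row 2 ring = −(18/64)·(-32/41) = 9/41
totals (row 1 + row 2): sun 32/41 + (-32/41) = 0, ring 32/41 + 9/41 = 1, arm 32/41 + 0 = 32/41
asked cell (row2, ring) = 9/41

row1: w_G1=32/41 w_G3=32/41 w_R=32/41
row2: w_G1=-32/41 w_G3=9/41 w_R=0
total: w_G1=0 w_G3=1 w_R=32/41
asked value: 9/41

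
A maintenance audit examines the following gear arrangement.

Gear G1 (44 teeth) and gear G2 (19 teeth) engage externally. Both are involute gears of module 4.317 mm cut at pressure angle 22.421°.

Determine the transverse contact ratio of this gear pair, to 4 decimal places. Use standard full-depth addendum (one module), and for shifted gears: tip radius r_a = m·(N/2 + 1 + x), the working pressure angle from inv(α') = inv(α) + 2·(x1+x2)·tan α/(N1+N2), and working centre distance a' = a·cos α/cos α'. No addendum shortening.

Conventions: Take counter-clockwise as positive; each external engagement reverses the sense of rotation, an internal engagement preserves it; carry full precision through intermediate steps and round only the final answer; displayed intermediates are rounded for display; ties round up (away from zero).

class = single-mesh tooth geometry [involute pair 44T × 19T, m = 4.317]
base radii: r_b1 = 87.794564, r_b2 = 37.911289
tip radii: r_a1 = 99.291000, r_a2 = 45.328500
no profile shift: α' = α, a' = a
action lengths: √(r_a1²−r_b1²) = 46.376904, √(r_a2²−r_b2²) = 24.847677
base pitch p_b = π·m·cos α = 12.537034
CR = (46.376904 + 24.847677 − 135.985500·sin 22.42100°)/12.537034 = 1.544102
contact ratio ≈ 1.5441

1.5441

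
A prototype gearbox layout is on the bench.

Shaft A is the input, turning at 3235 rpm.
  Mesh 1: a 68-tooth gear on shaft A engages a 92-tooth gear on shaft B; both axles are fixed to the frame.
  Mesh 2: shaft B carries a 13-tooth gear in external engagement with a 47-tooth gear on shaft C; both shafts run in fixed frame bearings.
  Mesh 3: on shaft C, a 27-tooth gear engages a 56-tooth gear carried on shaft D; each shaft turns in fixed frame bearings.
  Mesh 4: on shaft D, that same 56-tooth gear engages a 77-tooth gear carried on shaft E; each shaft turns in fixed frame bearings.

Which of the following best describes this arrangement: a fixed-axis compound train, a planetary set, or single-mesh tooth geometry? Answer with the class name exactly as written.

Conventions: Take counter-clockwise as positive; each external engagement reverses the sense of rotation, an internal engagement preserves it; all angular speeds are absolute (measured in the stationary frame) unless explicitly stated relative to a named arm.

topology: fixed-axis compound train — 4 meshes, A→E
classification: fixed-axis compound train

fixed-axis compound train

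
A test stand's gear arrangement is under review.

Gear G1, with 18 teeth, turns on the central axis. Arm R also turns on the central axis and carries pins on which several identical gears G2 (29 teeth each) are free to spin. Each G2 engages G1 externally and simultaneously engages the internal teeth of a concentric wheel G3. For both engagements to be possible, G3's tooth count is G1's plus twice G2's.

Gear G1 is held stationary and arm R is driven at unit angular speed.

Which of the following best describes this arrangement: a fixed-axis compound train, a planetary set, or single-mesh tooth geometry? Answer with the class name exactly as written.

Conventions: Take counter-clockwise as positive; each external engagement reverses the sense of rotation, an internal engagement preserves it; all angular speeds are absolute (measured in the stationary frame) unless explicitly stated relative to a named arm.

planetary set

recognized (axles ride arm R): planetary set, 18/29/76 teeth
classification: planetary set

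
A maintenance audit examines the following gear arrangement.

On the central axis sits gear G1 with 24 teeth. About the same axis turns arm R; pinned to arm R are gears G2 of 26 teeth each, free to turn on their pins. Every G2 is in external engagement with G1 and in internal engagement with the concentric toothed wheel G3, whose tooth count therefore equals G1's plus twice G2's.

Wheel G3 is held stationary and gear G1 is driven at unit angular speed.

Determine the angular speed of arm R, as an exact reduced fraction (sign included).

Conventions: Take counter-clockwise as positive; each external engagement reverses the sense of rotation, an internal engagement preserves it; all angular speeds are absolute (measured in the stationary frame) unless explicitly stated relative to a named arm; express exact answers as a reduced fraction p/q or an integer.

topology: planetary set — G1 24T / G2 26T / G3 76T, arm = carrier (Willis)
ring teeth: 24 + 2·26 = 76
24(ω_sun−ω_arm) = −76(ω_ring−ω_arm),  ω_ring = 0, ω_sun = 1
24(1−ω_arm) = −76(0−ω_arm)  ⇒  100·ω_arm = 24  ⇒  ω_arm = 6/25
exact speed ratio = 6/25

6/25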